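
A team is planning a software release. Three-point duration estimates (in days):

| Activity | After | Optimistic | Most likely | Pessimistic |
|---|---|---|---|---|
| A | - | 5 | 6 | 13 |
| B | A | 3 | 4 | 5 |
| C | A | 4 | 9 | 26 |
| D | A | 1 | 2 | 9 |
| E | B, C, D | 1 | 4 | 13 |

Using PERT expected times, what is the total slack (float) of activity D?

8 days

te_A = (5 + 4·6 + 13)/6 = 42/6 = 7
te_B = (3 + 4·4 + 5)/6 = 24/6 = 4
te_C = (4 + 4·9 + 26)/6 = 66/6 = 11
te_D = (1 + 4·2 + 9)/6 = 18/6 = 3
te_E = (1 + 4·4 + 13)/6 = 30/6 = 5

Forward pass:
ES_A = 0; EF_A = 7
ES_B = 7; EF_B = 7+4 = 11
ES_C = 7; EF_C = 7+11 = 18
ES_D = 7; EF_D = 7+3 = 10
ES_E = max(EF_B=11, EF_C=18, EF_D=10) = 18; EF_E = 18+5 = 23
Expected project duration μ = 23 days. Critical path: A → C → E.

Backward pass:
LF_E = 23; LS_E = 23−5 = 18
LF_D = LS_E = 18; LS_D = 18−3 = 15
LF_C = LS_E = 18; LS_C = 18−11 = 7
LF_B = LS_E = 18; LS_B = 18−4 = 14
LF_A = min(LS_B=14, LS_C=7, LS_D=15) = 7; LS_A = 7−7 = 0
Slack_D = LS_D − ES_D = 15 − 7 = 8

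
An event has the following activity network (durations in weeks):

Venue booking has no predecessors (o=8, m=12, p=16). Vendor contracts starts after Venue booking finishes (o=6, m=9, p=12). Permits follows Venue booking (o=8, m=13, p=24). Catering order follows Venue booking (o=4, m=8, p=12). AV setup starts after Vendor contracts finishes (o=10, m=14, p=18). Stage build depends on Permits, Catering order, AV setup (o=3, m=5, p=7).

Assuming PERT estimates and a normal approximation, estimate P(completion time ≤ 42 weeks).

0.814

te_Venue booking = (8 + 4·12 + 16)/6 = 72/6 = 12; σ²_Venue booking = ((16−8)/6)² = 1.778
te_Vendor contracts = (6 + 4·9 + 12)/6 = 54/6 = 9; σ²_Vendor contracts = ((12−6)/6)² = 1.000
te_Permits = (8 + 4·13 + 24)/6 = 84/6 = 14; σ²_Permits = ((24−8)/6)² = 7.111
te_Catering order = (4 + 4·8 + 12)/6 = 48/6 = 8; σ²_Catering order = ((12−4)/6)² = 1.778
te_AV setup = (10 + 4·14 + 18)/6 = 84/6 = 14; σ²_AV setup = ((18−10)/6)² = 1.778
te_Stage build = (3 + 4·5 + 7)/6 = 30/6 = 5; σ²_Stage build = ((7−3)/6)² = 0.444

Forward pass:
ES_Venue booking = 0; EF_Venue booking = 12
ES_Vendor contracts = 12; EF_Vendor contracts = 12+9 = 21
ES_Permits = 12; EF_Permits = 12+14 = 26
ES_Catering order = 12; EF_Catering order = 12+8 = 20
ES_AV setup = 21; EF_AV setup = 21+14 = 35
ES_Stage build = max(EF_Permits=26, EF_Catering order=20, EF_AV setup=35) = 35; EF_Stage build = 35+5 = 40
Expected project duration μ = 40 weeks. Critical path: Venue booking → Vendor contracts → AV setup → Stage build.

Variance along critical path = 1.778 + 1.000 + 1.778 + 0.444 = 5.000; σ = √5.000 = 2.236 weeks.
Z = (42 − 40) / 2.236 = 0.894
P(T ≤ 42) = Φ(0.894) ≈ 0.814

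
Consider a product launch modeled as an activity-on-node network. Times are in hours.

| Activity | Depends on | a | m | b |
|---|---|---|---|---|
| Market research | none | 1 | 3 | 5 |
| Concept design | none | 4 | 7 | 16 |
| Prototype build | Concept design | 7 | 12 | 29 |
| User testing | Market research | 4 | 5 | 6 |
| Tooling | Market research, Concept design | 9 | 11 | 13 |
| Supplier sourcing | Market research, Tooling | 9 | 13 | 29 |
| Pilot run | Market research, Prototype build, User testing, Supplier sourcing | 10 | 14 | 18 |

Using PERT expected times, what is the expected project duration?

te_Market research = (1 + 4·3 + 5)/6 = 18/6 = 3
te_Concept design = (4 + 4·7 + 16)/6 = 48/6 = 8
te_Prototype build = (7 + 4·12 + 29)/6 = 84/6 = 14
te_User testing = (4 + 4·5 + 6)/6 = 30/6 = 5
te_Tooling = (9 + 4·11 + 13)/6 = 66/6 = 11
te_Supplier sourcing = (9 + 4·13 + 29)/6 = 90/6 = 15
te_Pilot run = (10 + 4·14 + 18)/6 = 84/6 = 14

Forward pass:
ES_Market research = 0; EF_Market research = 3
ES_Concept design = 0; EF_Concept design = 8
ES_Prototype build = 8; EF_Prototype build = 8+14 = 22
ES_User testing = 3; EF_User testing = 3+5 = 8
ES_Tooling = max(EF_Market research=3, EF_Concept design=8) = 8; EF_Tooling = 8+11 = 19
ES_Supplier sourcing = max(EF_Market research=3, EF_Tooling=19) = 19; EF_Supplier sourcing = 19+15 = 34
ES_Pilot run = max(EF_Market research=3, EF_Prototype build=22, EF_User testing=8, EF_Supplier sourcing=34) = 34; EF_Pilot run = 34+14 = 48
Expected project duration μ = 48 hours. Critical path: Concept design → Tooling → Supplier sourcing → Pilot run.

48 hours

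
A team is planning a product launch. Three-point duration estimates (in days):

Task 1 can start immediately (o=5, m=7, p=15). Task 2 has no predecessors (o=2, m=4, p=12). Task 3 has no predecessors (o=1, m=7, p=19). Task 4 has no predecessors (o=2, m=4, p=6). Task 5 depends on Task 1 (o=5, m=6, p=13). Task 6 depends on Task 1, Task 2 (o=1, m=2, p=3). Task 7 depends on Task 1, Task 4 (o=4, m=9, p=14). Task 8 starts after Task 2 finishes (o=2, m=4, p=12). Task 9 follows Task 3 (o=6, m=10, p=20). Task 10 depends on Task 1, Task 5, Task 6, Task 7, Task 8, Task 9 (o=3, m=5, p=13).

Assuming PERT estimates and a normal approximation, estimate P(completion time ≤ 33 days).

0.973

te_Task 1 = (5 + 4·7 + 15)/6 = 48/6 = 8; σ²_Task 1 = ((15−5)/6)² = 2.778
te_Task 2 = (2 + 4·4 + 12)/6 = 30/6 = 5; σ²_Task 2 = ((12−2)/6)² = 2.778
te_Task 3 = (1 + 4·7 + 19)/6 = 48/6 = 8; σ²_Task 3 = ((19−1)/6)² = 9.000
te_Task 4 = (2 + 4·4 + 6)/6 = 24/6 = 4; σ²_Task 4 = ((6−2)/6)² = 0.444
te_Task 5 = (5 + 4·6 + 13)/6 = 42/6 = 7; σ²_Task 5 = ((13−5)/6)² = 1.778
te_Task 6 = (1 + 4·2 + 3)/6 = 12/6 = 2; σ²_Task 6 = ((3−1)/6)² = 0.111
te_Task 7 = (4 + 4·9 + 14)/6 = 54/6 = 9; σ²_Task 7 = ((14−4)/6)² = 2.778
te_Task 8 = (2 + 4·4 + 12)/6 = 30/6 = 5; σ²_Task 8 = ((12−2)/6)² = 2.778
te_Task 9 = (6 + 4·10 + 20)/6 = 66/6 = 11; σ²_Task 9 = ((20−6)/6)² = 5.444
te_Task 10 = (3 + 4·5 + 13)/6 = 36/6 = 6; σ²_Task 10 = ((13−3)/6)² = 2.778

Forward pass:
ES_Task 1 = 0; EF_Task 1 = 8
ES_Task 2 = 0; EF_Task 2 = 5
ES_Task 3 = 0; EF_Task 3 = 8
ES_Task 4 = 0; EF_Task 4 = 4
ES_Task 5 = 8; EF_Task 5 = 8+7 = 15
ES_Task 6 = max(EF_Task 1=8, EF_Task 2=5) = 8; EF_Task 6 = 8+2 = 10
ES_Task 7 = max(EF_Task 1=8, EF_Task 4=4) = 8; EF_Task 7 = 8+9 = 17
ES_Task 8 = 5; EF_Task 8 = 5+5 = 10
ES_Task 9 = 8; EF_Task 9 = 8+11 = 19
ES_Task 10 = max(EF_Task 1=8, EF_Task 5=15, EF_Task 6=10, EF_Task 7=17, EF_Task 8=10, EF_Task 9=19) = 19; EF_Task 10 = 19+6 = 25
Expected project duration μ = 25 days. Critical path: Task 3 → Task 9 → Task 10.

Variance along critical path = 9.000 + 5.444 + 2.778 = 17.222; σ = √17.222 = 4.150 days.
Z = (33 − 25) / 4.150 = 1.928
P(T ≤ 33) = Φ(1.928) ≈ 0.973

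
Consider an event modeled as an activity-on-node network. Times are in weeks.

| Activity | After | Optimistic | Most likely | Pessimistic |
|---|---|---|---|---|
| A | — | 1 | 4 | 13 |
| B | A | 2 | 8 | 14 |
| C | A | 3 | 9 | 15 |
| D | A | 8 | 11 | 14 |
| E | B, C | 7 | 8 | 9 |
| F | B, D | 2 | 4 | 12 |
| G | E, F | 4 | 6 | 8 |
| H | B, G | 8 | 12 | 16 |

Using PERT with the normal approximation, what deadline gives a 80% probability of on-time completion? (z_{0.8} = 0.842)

42.7 weeks

te_A = (1 + 4·4 + 13)/6 = 30/6 = 5; σ²_A = ((13−1)/6)² = 4.000
te_B = (2 + 4·8 + 14)/6 = 48/6 = 8; σ²_B = ((14−2)/6)² = 4.000
te_C = (3 + 4·9 + 15)/6 = 54/6 = 9; σ²_C = ((15−3)/6)² = 4.000
te_D = (8 + 4·11 + 14)/6 = 66/6 = 11; σ²_D = ((14−8)/6)² = 1.000
te_E = (7 + 4·8 + 9)/6 = 48/6 = 8; σ²_E = ((9−7)/6)² = 0.111
te_F = (2 + 4·4 + 12)/6 = 30/6 = 5; σ²_F = ((12−2)/6)² = 2.778
te_G = (4 + 4·6 + 8)/6 = 36/6 = 6; σ²_G = ((8−4)/6)² = 0.444
te_H = (8 + 4·12 + 16)/6 = 72/6 = 12; σ²_H = ((16−8)/6)² = 1.778

Forward pass:
ES_A = 0; EF_A = 5
ES_B = 5; EF_B = 5+8 = 13
ES_C = 5; EF_C = 5+9 = 14
ES_D = 5; EF_D = 5+11 = 16
ES_E = max(EF_B=13, EF_C=14) = 14; EF_E = 14+8 = 22
ES_F = max(EF_B=13, EF_D=16) = 16; EF_F = 16+5 = 21
ES_G = max(EF_E=22, EF_F=21) = 22; EF_G = 22+6 = 28
ES_H = max(EF_B=13, EF_G=28) = 28; EF_H = 28+12 = 40
Expected project duration μ = 40 weeks. Critical path: A → C → E → G → H.

Variance along critical path = 4.000 + 4.000 + 0.111 + 0.444 + 1.778 = 10.333; σ = 3.215 weeks.
D = μ + z·σ = 40 + 0.842·3.215 = 42.7 weeks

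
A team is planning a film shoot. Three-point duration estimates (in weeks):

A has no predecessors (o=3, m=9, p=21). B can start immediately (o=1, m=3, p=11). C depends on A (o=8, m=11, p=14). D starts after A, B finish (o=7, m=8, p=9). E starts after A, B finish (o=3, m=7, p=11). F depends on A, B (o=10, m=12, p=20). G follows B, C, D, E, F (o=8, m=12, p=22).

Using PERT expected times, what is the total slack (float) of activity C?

2 weeks

te_A = (3 + 4·9 + 21)/6 = 60/6 = 10
te_B = (1 + 4·3 + 11)/6 = 24/6 = 4
te_C = (8 + 4·11 + 14)/6 = 66/6 = 11
te_D = (7 + 4·8 + 9)/6 = 48/6 = 8
te_E = (3 + 4·7 + 11)/6 = 42/6 = 7
te_F = (10 + 4·12 + 20)/6 = 78/6 = 13
te_G = (8 + 4·12 + 22)/6 = 78/6 = 13

Forward pass:
ES_A = 0; EF_A = 10
ES_B = 0; EF_B = 4
ES_C = 10; EF_C = 10+11 = 21
ES_D = max(EF_A=10, EF_B=4) = 10; EF_D = 10+8 = 18
ES_E = max(EF_A=10, EF_B=4) = 10; EF_E = 10+7 = 17
ES_F = max(EF_A=10, EF_B=4) = 10; EF_F = 10+13 = 23
ES_G = max(EF_B=4, EF_C=21, EF_D=18, EF_E=17, EF_F=23) = 23; EF_G = 23+13 = 36
Expected project duration μ = 36 weeks. Critical path: A → F → G.

Backward pass:
LF_G = 36; LS_G = 36−13 = 23
LF_F = LS_G = 23; LS_F = 23−13 = 10
LF_E = LS_G = 23; LS_E = 23−7 = 16
LF_D = LS_G = 23; LS_D = 23−8 = 15
LF_C = LS_G = 23; LS_C = 23−11 = 12
LF_B = min(LS_D=15, LS_E=16, LS_F=10, LS_G=23) = 10; LS_B = 10−4 = 6
LF_A = min(LS_C=12, LS_D=15, LS_E=16, LS_F=10) = 10; LS_A = 10−10 = 0
Slack_C = LS_C − ES_C = 12 − 10 = 2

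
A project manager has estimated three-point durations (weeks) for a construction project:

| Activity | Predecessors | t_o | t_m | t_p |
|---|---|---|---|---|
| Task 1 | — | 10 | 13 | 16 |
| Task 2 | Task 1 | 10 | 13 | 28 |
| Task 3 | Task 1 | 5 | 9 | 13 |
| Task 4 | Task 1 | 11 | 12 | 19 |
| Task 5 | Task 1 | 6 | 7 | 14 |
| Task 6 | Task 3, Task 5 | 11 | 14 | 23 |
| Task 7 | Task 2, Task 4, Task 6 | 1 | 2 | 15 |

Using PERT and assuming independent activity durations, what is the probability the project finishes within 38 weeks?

0.195

te_Task 1 = (10 + 4·13 + 16)/6 = 78/6 = 13; σ²_Task 1 = ((16−10)/6)² = 1.000
te_Task 2 = (10 + 4·13 + 28)/6 = 90/6 = 15; σ²_Task 2 = ((28−10)/6)² = 9.000
te_Task 3 = (5 + 4·9 + 13)/6 = 54/6 = 9; σ²_Task 3 = ((13−5)/6)² = 1.778
te_Task 4 = (11 + 4·12 + 19)/6 = 78/6 = 13; σ²_Task 4 = ((19−11)/6)² = 1.778
te_Task 5 = (6 + 4·7 + 14)/6 = 48/6 = 8; σ²_Task 5 = ((14−6)/6)² = 1.778
te_Task 6 = (11 + 4·14 + 23)/6 = 90/6 = 15; σ²_Task 6 = ((23−11)/6)² = 4.000
te_Task 7 = (1 + 4·2 + 15)/6 = 24/6 = 4; σ²_Task 7 = ((15−1)/6)² = 5.444

Forward pass:
ES_Task 1 = 0; EF_Task 1 = 13
ES_Task 2 = 13; EF_Task 2 = 13+15 = 28
ES_Task 3 = 13; EF_Task 3 = 13+9 = 22
ES_Task 4 = 13; EF_Task 4 = 13+13 = 26
ES_Task 5 = 13; EF_Task 5 = 13+8 = 21
ES_Task 6 = max(EF_Task 3=22, EF_Task 5=21) = 22; EF_Task 6 = 22+15 = 37
ES_Task 7 = max(EF_Task 2=28, EF_Task 4=26, EF_Task 6=37) = 37; EF_Task 7 = 37+4 = 41
Expected project duration μ = 41 weeks. Critical path: Task 1 → Task 3 → Task 6 → Task 7.

Variance along critical path = 1.000 + 1.778 + 4.000 + 5.444 = 12.222; σ = √12.222 = 3.496 weeks.
Z = (38 − 41) / 3.496 = -0.858
P(T ≤ 38) = Φ(-0.858) ≈ 0.195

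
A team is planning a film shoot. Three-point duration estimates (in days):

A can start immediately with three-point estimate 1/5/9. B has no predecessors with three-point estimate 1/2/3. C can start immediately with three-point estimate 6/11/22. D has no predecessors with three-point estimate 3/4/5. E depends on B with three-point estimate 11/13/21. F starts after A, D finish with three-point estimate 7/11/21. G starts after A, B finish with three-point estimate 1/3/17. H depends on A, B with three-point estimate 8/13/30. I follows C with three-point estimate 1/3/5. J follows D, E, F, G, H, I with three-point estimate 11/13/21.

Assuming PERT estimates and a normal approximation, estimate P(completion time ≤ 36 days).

te_A = (1 + 4·5 + 9)/6 = 30/6 = 5; σ²_A = ((9−1)/6)² = 1.778
te_B = (1 + 4·2 + 3)/6 = 12/6 = 2; σ²_B = ((3−1)/6)² = 0.111
te_C = (6 + 4·11 + 22)/6 = 72/6 = 12; σ²_C = ((22−6)/6)² = 7.111
te_D = (3 + 4·4 + 5)/6 = 24/6 = 4; σ²_D = ((5−3)/6)² = 0.111
te_E = (11 + 4·13 + 21)/6 = 84/6 = 14; σ²_E = ((21−11)/6)² = 2.778
te_F = (7 + 4·11 + 21)/6 = 72/6 = 12; σ²_F = ((21−7)/6)² = 5.444
te_G = (1 + 4·3 + 17)/6 = 30/6 = 5; σ²_G = ((17−1)/6)² = 7.111
te_H = (8 + 4·13 + 30)/6 = 90/6 = 15; σ²_H = ((30−8)/6)² = 13.444
te_I = (1 + 4·3 + 5)/6 = 18/6 = 3; σ²_I = ((5−1)/6)² = 0.444
te_J = (11 + 4·13 + 21)/6 = 84/6 = 14; σ²_J = ((21−11)/6)² = 2.778

Forward pass:
ES_A = 0; EF_A = 5
ES_B = 0; EF_B = 2
ES_C = 0; EF_C = 12
ES_D = 0; EF_D = 4
ES_E = 2; EF_E = 2+14 = 16
ES_F = max(EF_A=5, EF_D=4) = 5; EF_F = 5+12 = 17
ES_G = max(EF_A=5, EF_B=2) = 5; EF_G = 5+5 = 10
ES_H = max(EF_A=5, EF_B=2) = 5; EF_H = 5+15 = 20
ES_I = 12; EF_I = 12+3 = 15
ES_J = max(EF_D=4, EF_E=16, EF_F=17, EF_G=10, EF_H=20, EF_I=15) = 20; EF_J = 20+14 = 34
Expected project duration μ = 34 days. Critical path: A → H → J.

Variance along critical path = 1.778 + 13.444 + 2.778 = 18.000; σ = √18.000 = 4.243 days.
Z = (36 − 34) / 4.243 = 0.471
P(T ≤ 36) = Φ(0.471) ≈ 0.681

0.681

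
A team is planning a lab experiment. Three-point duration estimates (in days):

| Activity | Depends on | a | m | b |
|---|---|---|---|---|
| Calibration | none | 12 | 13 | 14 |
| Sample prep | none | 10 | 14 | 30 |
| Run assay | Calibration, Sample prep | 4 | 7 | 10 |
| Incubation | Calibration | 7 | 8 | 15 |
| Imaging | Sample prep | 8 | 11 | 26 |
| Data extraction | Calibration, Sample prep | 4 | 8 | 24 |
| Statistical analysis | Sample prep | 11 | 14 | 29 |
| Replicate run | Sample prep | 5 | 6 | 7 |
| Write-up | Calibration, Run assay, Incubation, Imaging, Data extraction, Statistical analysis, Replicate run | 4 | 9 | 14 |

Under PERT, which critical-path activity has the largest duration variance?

Sample prep

te_Calibration = (12 + 4·13 + 14)/6 = 78/6 = 13; σ²_Calibration = ((14−12)/6)² = 0.111
te_Sample prep = (10 + 4·14 + 30)/6 = 96/6 = 16; σ²_Sample prep = ((30−10)/6)² = 11.111
te_Run assay = (4 + 4·7 + 10)/6 = 42/6 = 7; σ²_Run assay = ((10−4)/6)² = 1.000
te_Incubation = (7 + 4·8 + 15)/6 = 54/6 = 9; σ²_Incubation = ((15−7)/6)² = 1.778
te_Imaging = (8 + 4·11 + 26)/6 = 78/6 = 13; σ²_Imaging = ((26−8)/6)² = 9.000
te_Data extraction = (4 + 4·8 + 24)/6 = 60/6 = 10; σ²_Data extraction = ((24−4)/6)² = 11.111
te_Statistical analysis = (11 + 4·14 + 29)/6 = 96/6 = 16; σ²_Statistical analysis = ((29−11)/6)² = 9.000
te_Replicate run = (5 + 4·6 + 7)/6 = 36/6 = 6; σ²_Replicate run = ((7−5)/6)² = 0.111
te_Write-up = (4 + 4·9 + 14)/6 = 54/6 = 9; σ²_Write-up = ((14−4)/6)² = 2.778

Forward pass:
ES_Calibration = 0; EF_Calibration = 13
ES_Sample prep = 0; EF_Sample prep = 16
ES_Run assay = max(EF_Calibration=13, EF_Sample prep=16) = 16; EF_Run assay = 16+7 = 23
ES_Incubation = 13; EF_Incubation = 13+9 = 22
ES_Imaging = 16; EF_Imaging = 16+13 = 29
ES_Data extraction = max(EF_Calibration=13, EF_Sample prep=16) = 16; EF_Data extraction = 16+10 = 26
ES_Statistical analysis = 16; EF_Statistical analysis = 16+16 = 32
ES_Replicate run = 16; EF_Replicate run = 16+6 = 22
ES_Write-up = max(EF_Calibration=13, EF_Run assay=23, EF_Incubation=22, EF_Imaging=29, EF_Data extraction=26, EF_Statistical analysis=32, EF_Replicate run=22) = 32; EF_Write-up = 32+9 = 41
Expected project duration μ = 41 days. Critical path: Sample prep → Statistical analysis → Write-up.

Variances on critical path: σ²_Sample prep=11.111, σ²_Statistical analysis=9.000, σ²_Write-up=2.778.
Largest is σ²_Sample prep = 11.111.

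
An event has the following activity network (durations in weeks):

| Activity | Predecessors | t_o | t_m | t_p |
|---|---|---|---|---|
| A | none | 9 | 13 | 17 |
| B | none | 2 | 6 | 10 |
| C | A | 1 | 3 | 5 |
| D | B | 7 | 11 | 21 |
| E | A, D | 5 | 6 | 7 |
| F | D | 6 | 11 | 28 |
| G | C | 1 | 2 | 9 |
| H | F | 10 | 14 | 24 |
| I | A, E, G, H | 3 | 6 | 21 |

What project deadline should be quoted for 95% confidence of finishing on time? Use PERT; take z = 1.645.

te_A = (9 + 4·13 + 17)/6 = 78/6 = 13; σ²_A = ((17−9)/6)² = 1.778
te_B = (2 + 4·6 + 10)/6 = 36/6 = 6; σ²_B = ((10−2)/6)² = 1.778
te_C = (1 + 4·3 + 5)/6 = 18/6 = 3; σ²_C = ((5−1)/6)² = 0.444
te_D = (7 + 4·11 + 21)/6 = 72/6 = 12; σ²_D = ((21−7)/6)² = 5.444
te_E = (5 + 4·6 + 7)/6 = 36/6 = 6; σ²_E = ((7−5)/6)² = 0.111
te_F = (6 + 4·11 + 28)/6 = 78/6 = 13; σ²_F = ((28−6)/6)² = 13.444
te_G = (1 + 4·2 + 9)/6 = 18/6 = 3; σ²_G = ((9−1)/6)² = 1.778
te_H = (10 + 4·14 + 24)/6 = 90/6 = 15; σ²_H = ((24−10)/6)² = 5.444
te_I = (3 + 4·6 + 21)/6 = 48/6 = 8; σ²_I = ((21−3)/6)² = 9.000

Forward pass:
ES_A = 0; EF_A = 13
ES_B = 0; EF_B = 6
ES_C = 13; EF_C = 13+3 = 16
ES_D = 6; EF_D = 6+12 = 18
ES_E = max(EF_A=13, EF_D=18) = 18; EF_E = 18+6 = 24
ES_F = 18; EF_F = 18+13 = 31
ES_G = 16; EF_G = 16+3 = 19
ES_H = 31; EF_H = 31+15 = 46
ES_I = max(EF_A=13, EF_E=24, EF_G=19, EF_H=46) = 46; EF_I = 46+8 = 54
Expected project duration μ = 54 weeks. Critical path: B → D → F → H → I.

Variance along critical path = 1.778 + 5.444 + 13.444 + 5.444 + 9.000 = 35.111; σ = 5.925 weeks.
D = μ + z·σ = 54 + 1.645·5.925 = 63.7 weeks

63.7 weeks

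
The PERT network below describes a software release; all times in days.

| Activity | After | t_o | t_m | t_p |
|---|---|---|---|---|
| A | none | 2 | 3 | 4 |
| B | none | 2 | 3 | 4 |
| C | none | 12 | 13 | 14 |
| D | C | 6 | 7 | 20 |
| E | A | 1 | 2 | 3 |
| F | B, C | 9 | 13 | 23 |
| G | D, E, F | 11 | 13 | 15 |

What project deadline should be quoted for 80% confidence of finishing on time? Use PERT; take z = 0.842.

te_A = (2 + 4·3 + 4)/6 = 18/6 = 3; σ²_A = ((4−2)/6)² = 0.111
te_B = (2 + 4·3 + 4)/6 = 18/6 = 3; σ²_B = ((4−2)/6)² = 0.111
te_C = (12 + 4·13 + 14)/6 = 78/6 = 13; σ²_C = ((14−12)/6)² = 0.111
te_D = (6 + 4·7 + 20)/6 = 54/6 = 9; σ²_D = ((20−6)/6)² = 5.444
te_E = (1 + 4·2 + 3)/6 = 12/6 = 2; σ²_E = ((3−1)/6)² = 0.111
te_F = (9 + 4·13 + 23)/6 = 84/6 = 14; σ²_F = ((23−9)/6)² = 5.444
te_G = (11 + 4·13 + 15)/6 = 78/6 = 13; σ²_G = ((15−11)/6)² = 0.444

Forward pass:
ES_A = 0; EF_A = 3
ES_B = 0; EF_B = 3
ES_C = 0; EF_C = 13
ES_D = 13; EF_D = 13+9 = 22
ES_E = 3; EF_E = 3+2 = 5
ES_F = max(EF_B=3, EF_C=13) = 13; EF_F = 13+14 = 27
ES_G = max(EF_D=22, EF_E=5, EF_F=27) = 27; EF_G = 27+13 = 40
Expected project duration μ = 40 days. Critical path: C → F → G.

Variance along critical path = 0.111 + 5.444 + 0.444 = 6.000; σ = 2.449 days.
D = μ + z·σ = 40 + 0.842·2.449 = 42.1 days

42.1 days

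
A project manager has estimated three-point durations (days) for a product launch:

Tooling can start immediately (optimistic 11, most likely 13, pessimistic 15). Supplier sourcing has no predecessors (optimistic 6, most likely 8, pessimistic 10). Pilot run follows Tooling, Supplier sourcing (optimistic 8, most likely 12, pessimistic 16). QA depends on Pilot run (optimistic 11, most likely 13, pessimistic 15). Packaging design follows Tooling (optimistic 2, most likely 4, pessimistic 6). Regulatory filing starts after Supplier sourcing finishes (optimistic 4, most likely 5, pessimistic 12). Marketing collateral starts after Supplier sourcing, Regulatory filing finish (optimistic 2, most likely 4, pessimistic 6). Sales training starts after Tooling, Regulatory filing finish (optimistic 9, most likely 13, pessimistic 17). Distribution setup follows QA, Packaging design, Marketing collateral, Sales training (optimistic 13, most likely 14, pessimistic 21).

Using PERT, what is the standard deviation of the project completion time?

2.11 days

te_Tooling = (11 + 4·13 + 15)/6 = 78/6 = 13; σ²_Tooling = ((15−11)/6)² = 0.444
te_Supplier sourcing = (6 + 4·8 + 10)/6 = 48/6 = 8; σ²_Supplier sourcing = ((10−6)/6)² = 0.444
te_Pilot run = (8 + 4·12 + 16)/6 = 72/6 = 12; σ²_Pilot run = ((16−8)/6)² = 1.778
te_QA = (11 + 4·13 + 15)/6 = 78/6 = 13; σ²_QA = ((15−11)/6)² = 0.444
te_Packaging design = (2 + 4·4 + 6)/6 = 24/6 = 4; σ²_Packaging design = ((6−2)/6)² = 0.444
te_Regulatory filing = (4 + 4·5 + 12)/6 = 36/6 = 6; σ²_Regulatory filing = ((12−4)/6)² = 1.778
te_Marketing collateral = (2 + 4·4 + 6)/6 = 24/6 = 4; σ²_Marketing collateral = ((6−2)/6)² = 0.444
te_Sales training = (9 + 4·13 + 17)/6 = 78/6 = 13; σ²_Sales training = ((17−9)/6)² = 1.778
te_Distribution setup = (13 + 4·14 + 21)/6 = 90/6 = 15; σ²_Distribution setup = ((21−13)/6)² = 1.778

Forward pass:
ES_Tooling = 0; EF_Tooling = 13
ES_Supplier sourcing = 0; EF_Supplier sourcing = 8
ES_Pilot run = max(EF_Tooling=13, EF_Supplier sourcing=8) = 13; EF_Pilot run = 13+12 = 25
ES_QA = 25; EF_QA = 25+13 = 38
ES_Packaging design = 13; EF_Packaging design = 13+4 = 17
ES_Regulatory filing = 8; EF_Regulatory filing = 8+6 = 14
ES_Marketing collateral = max(EF_Supplier sourcing=8, EF_Regulatory filing=14) = 14; EF_Marketing collateral = 14+4 = 18
ES_Sales training = max(EF_Tooling=13, EF_Regulatory filing=14) = 14; EF_Sales training = 14+13 = 27
ES_Distribution setup = max(EF_QA=38, EF_Packaging design=17, EF_Marketing collateral=18, EF_Sales training=27) = 38; EF_Distribution setup = 38+15 = 53
Expected project duration μ = 53 days. Critical path: Tooling → Pilot run → QA → Distribution setup.

Variance along critical path = 0.444 + 1.778 + 0.444 + 1.778 = 4.444
σ = √4.444 = 2.108 days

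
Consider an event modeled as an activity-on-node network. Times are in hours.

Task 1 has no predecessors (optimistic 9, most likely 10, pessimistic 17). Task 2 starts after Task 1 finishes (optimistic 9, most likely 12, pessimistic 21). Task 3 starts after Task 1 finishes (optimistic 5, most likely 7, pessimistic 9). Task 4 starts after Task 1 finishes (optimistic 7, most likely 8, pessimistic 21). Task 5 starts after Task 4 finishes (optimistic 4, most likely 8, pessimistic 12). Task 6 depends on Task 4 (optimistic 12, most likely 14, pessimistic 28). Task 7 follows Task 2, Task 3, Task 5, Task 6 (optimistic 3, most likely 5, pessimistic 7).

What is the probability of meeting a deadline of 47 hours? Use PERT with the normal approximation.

0.903

te_Task 1 = (9 + 4·10 + 17)/6 = 66/6 = 11; σ²_Task 1 = ((17−9)/6)² = 1.778
te_Task 2 = (9 + 4·12 + 21)/6 = 78/6 = 13; σ²_Task 2 = ((21−9)/6)² = 4.000
te_Task 3 = (5 + 4·7 + 9)/6 = 42/6 = 7; σ²_Task 3 = ((9−5)/6)² = 0.444
te_Task 4 = (7 + 4·8 + 21)/6 = 60/6 = 10; σ²_Task 4 = ((21−7)/6)² = 5.444
te_Task 5 = (4 + 4·8 + 12)/6 = 48/6 = 8; σ²_Task 5 = ((12−4)/6)² = 1.778
te_Task 6 = (12 + 4·14 + 28)/6 = 96/6 = 16; σ²_Task 6 = ((28−12)/6)² = 7.111
te_Task 7 = (3 + 4·5 + 7)/6 = 30/6 = 5; σ²_Task 7 = ((7−3)/6)² = 0.444

Forward pass:
ES_Task 1 = 0; EF_Task 1 = 11
ES_Task 2 = 11; EF_Task 2 = 11+13 = 24
ES_Task 3 = 11; EF_Task 3 = 11+7 = 18
ES_Task 4 = 11; EF_Task 4 = 11+10 = 21
ES_Task 5 = 21; EF_Task 5 = 21+8 = 29
ES_Task 6 = 21; EF_Task 6 = 21+16 = 37
ES_Task 7 = max(EF_Task 2=24, EF_Task 3=18, EF_Task 5=29, EF_Task 6=37) = 37; EF_Task 7 = 37+5 = 42
Expected project duration μ = 42 hours. Critical path: Task 1 → Task 4 → Task 6 → Task 7.

Variance along critical path = 1.778 + 5.444 + 7.111 + 0.444 = 14.778; σ = √14.778 = 3.844 hours.
Z = (47 − 42) / 3.844 = 1.301
P(T ≤ 47) = Φ(1.301) ≈ 0.903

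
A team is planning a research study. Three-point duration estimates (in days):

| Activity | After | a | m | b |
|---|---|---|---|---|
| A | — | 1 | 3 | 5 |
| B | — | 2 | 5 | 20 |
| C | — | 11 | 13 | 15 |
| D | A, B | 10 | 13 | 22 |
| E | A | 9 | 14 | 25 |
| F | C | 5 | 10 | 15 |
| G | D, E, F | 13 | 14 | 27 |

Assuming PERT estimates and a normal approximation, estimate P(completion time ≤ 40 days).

0.633

te_A = (1 + 4·3 + 5)/6 = 18/6 = 3; σ²_A = ((5−1)/6)² = 0.444
te_B = (2 + 4·5 + 20)/6 = 42/6 = 7; σ²_B = ((20−2)/6)² = 9.000
te_C = (11 + 4·13 + 15)/6 = 78/6 = 13; σ²_C = ((15−11)/6)² = 0.444
te_D = (10 + 4·13 + 22)/6 = 84/6 = 14; σ²_D = ((22−10)/6)² = 4.000
te_E = (9 + 4·14 + 25)/6 = 90/6 = 15; σ²_E = ((25−9)/6)² = 7.111
te_F = (5 + 4·10 + 15)/6 = 60/6 = 10; σ²_F = ((15−5)/6)² = 2.778
te_G = (13 + 4·14 + 27)/6 = 96/6 = 16; σ²_G = ((27−13)/6)² = 5.444

Forward pass:
ES_A = 0; EF_A = 3
ES_B = 0; EF_B = 7
ES_C = 0; EF_C = 13
ES_D = max(EF_A=3, EF_B=7) = 7; EF_D = 7+14 = 21
ES_E = 3; EF_E = 3+15 = 18
ES_F = 13; EF_F = 13+10 = 23
ES_G = max(EF_D=21, EF_E=18, EF_F=23) = 23; EF_G = 23+16 = 39
Expected project duration μ = 39 days. Critical path: C → F → G.

Variance along critical path = 0.444 + 2.778 + 5.444 = 8.667; σ = √8.667 = 2.944 days.
Z = (40 − 39) / 2.944 = 0.340
P(T ≤ 40) = Φ(0.340) ≈ 0.633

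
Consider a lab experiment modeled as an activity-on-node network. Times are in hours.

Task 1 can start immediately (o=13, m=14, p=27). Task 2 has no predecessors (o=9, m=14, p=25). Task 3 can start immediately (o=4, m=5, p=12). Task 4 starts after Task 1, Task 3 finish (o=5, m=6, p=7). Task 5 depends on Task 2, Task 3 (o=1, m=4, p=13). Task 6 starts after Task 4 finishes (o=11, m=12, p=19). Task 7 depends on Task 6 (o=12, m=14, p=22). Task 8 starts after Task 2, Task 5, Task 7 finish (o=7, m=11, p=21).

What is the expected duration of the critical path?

62 hours

te_Task 1 = (13 + 4·14 + 27)/6 = 96/6 = 16
te_Task 2 = (9 + 4·14 + 25)/6 = 90/6 = 15
te_Task 3 = (4 + 4·5 + 12)/6 = 36/6 = 6
te_Task 4 = (5 + 4·6 + 7)/6 = 36/6 = 6
te_Task 5 = (1 + 4·4 + 13)/6 = 30/6 = 5
te_Task 6 = (11 + 4·12 + 19)/6 = 78/6 = 13
te_Task 7 = (12 + 4·14 + 22)/6 = 90/6 = 15
te_Task 8 = (7 + 4·11 + 21)/6 = 72/6 = 12

Forward pass:
ES_Task 1 = 0; EF_Task 1 = 16
ES_Task 2 = 0; EF_Task 2 = 15
ES_Task 3 = 0; EF_Task 3 = 6
ES_Task 4 = max(EF_Task 1=16, EF_Task 3=6) = 16; EF_Task 4 = 16+6 = 22
ES_Task 5 = max(EF_Task 2=15, EF_Task 3=6) = 15; EF_Task 5 = 15+5 = 20
ES_Task 6 = 22; EF_Task 6 = 22+13 = 35
ES_Task 7 = 35; EF_Task 7 = 35+15 = 50
ES_Task 8 = max(EF_Task 2=15, EF_Task 5=20, EF_Task 7=50) = 50; EF_Task 8 = 50+12 = 62
Expected project duration μ = 62 hours. Critical path: Task 1 → Task 4 → Task 6 → Task 7 → Task 8.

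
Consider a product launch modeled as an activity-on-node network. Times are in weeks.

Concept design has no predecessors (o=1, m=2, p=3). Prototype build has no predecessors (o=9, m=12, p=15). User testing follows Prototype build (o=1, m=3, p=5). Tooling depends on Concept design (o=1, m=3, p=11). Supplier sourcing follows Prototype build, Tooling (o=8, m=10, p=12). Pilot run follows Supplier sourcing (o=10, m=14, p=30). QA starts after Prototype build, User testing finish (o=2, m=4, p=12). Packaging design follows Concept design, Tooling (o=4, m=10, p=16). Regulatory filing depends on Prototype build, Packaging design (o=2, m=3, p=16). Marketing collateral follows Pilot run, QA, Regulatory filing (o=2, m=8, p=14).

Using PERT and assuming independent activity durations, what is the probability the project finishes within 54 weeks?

0.975

te_Concept design = (1 + 4·2 + 3)/6 = 12/6 = 2; σ²_Concept design = ((3−1)/6)² = 0.111
te_Prototype build = (9 + 4·12 + 15)/6 = 72/6 = 12; σ²_Prototype build = ((15−9)/6)² = 1.000
te_User testing = (1 + 4·3 + 5)/6 = 18/6 = 3; σ²_User testing = ((5−1)/6)² = 0.444
te_Tooling = (1 + 4·3 + 11)/6 = 24/6 = 4; σ²_Tooling = ((11−1)/6)² = 2.778
te_Supplier sourcing = (8 + 4·10 + 12)/6 = 60/6 = 10; σ²_Supplier sourcing = ((12−8)/6)² = 0.444
te_Pilot run = (10 + 4·14 + 30)/6 = 96/6 = 16; σ²_Pilot run = ((30−10)/6)² = 11.111
te_QA = (2 + 4·4 + 12)/6 = 30/6 = 5; σ²_QA = ((12−2)/6)² = 2.778
te_Packaging design = (4 + 4·10 + 16)/6 = 60/6 = 10; σ²_Packaging design = ((16−4)/6)² = 4.000
te_Regulatory filing = (2 + 4·3 + 16)/6 = 30/6 = 5; σ²_Regulatory filing = ((16−2)/6)² = 5.444
te_Marketing collateral = (2 + 4·8 + 14)/6 = 48/6 = 8; σ²_Marketing collateral = ((14−2)/6)² = 4.000

Forward pass:
ES_Concept design = 0; EF_Concept design = 2
ES_Prototype build = 0; EF_Prototype build = 12
ES_User testing = 12; EF_User testing = 12+3 = 15
ES_Tooling = 2; EF_Tooling = 2+4 = 6
ES_Supplier sourcing = max(EF_Prototype build=12, EF_Tooling=6) = 12; EF_Supplier sourcing = 12+10 = 22
ES_Pilot run = 22; EF_Pilot run = 22+16 = 38
ES_QA = max(EF_Prototype build=12, EF_User testing=15) = 15; EF_QA = 15+5 = 20
ES_Packaging design = max(EF_Concept design=2, EF_Tooling=6) = 6; EF_Packaging design = 6+10 = 16
ES_Regulatory filing = max(EF_Prototype build=12, EF_Packaging design=16) = 16; EF_Regulatory filing = 16+5 = 21
ES_Marketing collateral = max(EF_Pilot run=38, EF_QA=20, EF_Regulatory filing=21) = 38; EF_Marketing collateral = 38+8 = 46
Expected project duration μ = 46 weeks. Critical path: Prototype build → Supplier sourcing → Pilot run → Marketing collateral.

Variance along critical path = 1.000 + 0.444 + 11.111 + 4.000 = 16.556; σ = √16.556 = 4.069 weeks.
Z = (54 − 46) / 4.069 = 1.966
P(T ≤ 54) = Φ(1.966) ≈ 0.975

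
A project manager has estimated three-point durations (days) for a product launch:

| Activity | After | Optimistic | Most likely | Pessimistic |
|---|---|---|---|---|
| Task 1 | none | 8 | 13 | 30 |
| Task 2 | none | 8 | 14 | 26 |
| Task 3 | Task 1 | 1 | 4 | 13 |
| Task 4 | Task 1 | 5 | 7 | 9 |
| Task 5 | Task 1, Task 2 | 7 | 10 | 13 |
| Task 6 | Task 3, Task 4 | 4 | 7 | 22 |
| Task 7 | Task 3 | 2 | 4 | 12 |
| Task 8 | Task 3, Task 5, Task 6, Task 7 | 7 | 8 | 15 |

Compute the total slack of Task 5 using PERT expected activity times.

te_Task 1 = (8 + 4·13 + 30)/6 = 90/6 = 15
te_Task 2 = (8 + 4·14 + 26)/6 = 90/6 = 15
te_Task 3 = (1 + 4·4 + 13)/6 = 30/6 = 5
te_Task 4 = (5 + 4·7 + 9)/6 = 42/6 = 7
te_Task 5 = (7 + 4·10 + 13)/6 = 60/6 = 10
te_Task 6 = (4 + 4·7 + 22)/6 = 54/6 = 9
te_Task 7 = (2 + 4·4 + 12)/6 = 30/6 = 5
te_Task 8 = (7 + 4·8 + 15)/6 = 54/6 = 9

Forward pass:
ES_Task 1 = 0; EF_Task 1 = 15
ES_Task 2 = 0; EF_Task 2 = 15
ES_Task 3 = 15; EF_Task 3 = 15+5 = 20
ES_Task 4 = 15; EF_Task 4 = 15+7 = 22
ES_Task 5 = max(EF_Task 1=15, EF_Task 2=15) = 15; EF_Task 5 = 15+10 = 25
ES_Task 6 = max(EF_Task 3=20, EF_Task 4=22) = 22; EF_Task 6 = 22+9 = 31
ES_Task 7 = 20; EF_Task 7 = 20+5 = 25
ES_Task 8 = max(EF_Task 3=20, EF_Task 5=25, EF_Task 6=31, EF_Task 7=25) = 31; EF_Task 8 = 31+9 = 40
Expected project duration μ = 40 days. Critical path: Task 1 → Task 4 → Task 6 → Task 8.

Backward pass:
LF_Task 8 = 40; LS_Task 8 = 40−9 = 31
LF_Task 7 = LS_Task 8 = 31; LS_Task 7 = 31−5 = 26
LF_Task 6 = LS_Task 8 = 31; LS_Task 6 = 31−9 = 22
LF_Task 5 = LS_Task 8 = 31; LS_Task 5 = 31−10 = 21
LF_Task 4 = LS_Task 6 = 22; LS_Task 4 = 22−7 = 15
LF_Task 3 = min(LS_Task 6=22, LS_Task 7=26, LS_Task 8=31) = 22; LS_Task 3 = 22−5 = 17
LF_Task 2 = LS_Task 5 = 21; LS_Task 2 = 21−15 = 6
LF_Task 1 = min(LS_Task 3=17, LS_Task 4=15, LS_Task 5=21) = 15; LS_Task 1 = 15−15 = 0
Slack_Task 5 = LS_Task 5 − ES_Task 5 = 21 − 15 = 6

6 days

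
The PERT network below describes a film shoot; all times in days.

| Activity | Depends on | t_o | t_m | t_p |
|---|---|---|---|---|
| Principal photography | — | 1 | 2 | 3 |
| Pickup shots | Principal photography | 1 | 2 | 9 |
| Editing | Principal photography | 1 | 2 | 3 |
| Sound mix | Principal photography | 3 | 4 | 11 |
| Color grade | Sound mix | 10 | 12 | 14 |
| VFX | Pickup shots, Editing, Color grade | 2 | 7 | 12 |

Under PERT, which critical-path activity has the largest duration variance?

te_Principal photography = (1 + 4·2 + 3)/6 = 12/6 = 2; σ²_Principal photography = ((3−1)/6)² = 0.111
te_Pickup shots = (1 + 4·2 + 9)/6 = 18/6 = 3; σ²_Pickup shots = ((9−1)/6)² = 1.778
te_Editing = (1 + 4·2 + 3)/6 = 12/6 = 2; σ²_Editing = ((3−1)/6)² = 0.111
te_Sound mix = (3 + 4·4 + 11)/6 = 30/6 = 5; σ²_Sound mix = ((11−3)/6)² = 1.778
te_Color grade = (10 + 4·12 + 14)/6 = 72/6 = 12; σ²_Color grade = ((14−10)/6)² = 0.444
te_VFX = (2 + 4·7 + 12)/6 = 42/6 = 7; σ²_VFX = ((12−2)/6)² = 2.778

Forward pass:
ES_Principal photography = 0; EF_Principal photography = 2
ES_Pickup shots = 2; EF_Pickup shots = 2+3 = 5
ES_Editing = 2; EF_Editing = 2+2 = 4
ES_Sound mix = 2; EF_Sound mix = 2+5 = 7
ES_Color grade = 7; EF_Color grade = 7+12 = 19
ES_VFX = max(EF_Pickup shots=5, EF_Editing=4, EF_Color grade=19) = 19; EF_VFX = 19+7 = 26
Expected project duration μ = 26 days. Critical path: Principal photography → Sound mix → Color grade → VFX.

Variances on critical path: σ²_Principal photography=0.111, σ²_Sound mix=1.778, σ²_Color grade=0.444, σ²_VFX=2.778.
Largest is σ²_VFX = 2.778.

VFX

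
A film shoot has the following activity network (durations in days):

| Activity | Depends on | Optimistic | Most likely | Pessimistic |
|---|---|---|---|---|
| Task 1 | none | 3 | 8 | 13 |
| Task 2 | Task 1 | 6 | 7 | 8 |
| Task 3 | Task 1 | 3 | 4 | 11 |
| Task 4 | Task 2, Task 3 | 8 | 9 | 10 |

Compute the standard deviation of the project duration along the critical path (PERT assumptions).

1.73 days

te_Task 1 = (3 + 4·8 + 13)/6 = 48/6 = 8; σ²_Task 1 = ((13−3)/6)² = 2.778
te_Task 2 = (6 + 4·7 + 8)/6 = 42/6 = 7; σ²_Task 2 = ((8−6)/6)² = 0.111
te_Task 3 = (3 + 4·4 + 11)/6 = 30/6 = 5; σ²_Task 3 = ((11−3)/6)² = 1.778
te_Task 4 = (8 + 4·9 + 10)/6 = 54/6 = 9; σ²_Task 4 = ((10−8)/6)² = 0.111

Forward pass:
ES_Task 1 = 0; EF_Task 1 = 8
ES_Task 2 = 8; EF_Task 2 = 8+7 = 15
ES_Task 3 = 8; EF_Task 3 = 8+5 = 13
ES_Task 4 = max(EF_Task 2=15, EF_Task 3=13) = 15; EF_Task 4 = 15+9 = 24
Expected project duration μ = 24 days. Critical path: Task 1 → Task 2 → Task 4.

Variance along critical path = 2.778 + 0.111 + 0.111 = 3.000
σ = √3.000 = 1.732 days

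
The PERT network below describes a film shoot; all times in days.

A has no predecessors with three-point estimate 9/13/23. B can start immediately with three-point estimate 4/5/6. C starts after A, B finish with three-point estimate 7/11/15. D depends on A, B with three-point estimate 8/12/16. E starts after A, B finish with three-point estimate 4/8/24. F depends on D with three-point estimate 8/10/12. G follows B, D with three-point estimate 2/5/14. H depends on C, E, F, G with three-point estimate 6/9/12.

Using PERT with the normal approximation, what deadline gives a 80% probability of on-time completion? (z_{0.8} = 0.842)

te_A = (9 + 4·13 + 23)/6 = 84/6 = 14; σ²_A = ((23−9)/6)² = 5.444
te_B = (4 + 4·5 + 6)/6 = 30/6 = 5; σ²_B = ((6−4)/6)² = 0.111
te_C = (7 + 4·11 + 15)/6 = 66/6 = 11; σ²_C = ((15−7)/6)² = 1.778
te_D = (8 + 4·12 + 16)/6 = 72/6 = 12; σ²_D = ((16−8)/6)² = 1.778
te_E = (4 + 4·8 + 24)/6 = 60/6 = 10; σ²_E = ((24−4)/6)² = 11.111
te_F = (8 + 4·10 + 12)/6 = 60/6 = 10; σ²_F = ((12−8)/6)² = 0.444
te_G = (2 + 4·5 + 14)/6 = 36/6 = 6; σ²_G = ((14−2)/6)² = 4.000
te_H = (6 + 4·9 + 12)/6 = 54/6 = 9; σ²_H = ((12−6)/6)² = 1.000

Forward pass:
ES_A = 0; EF_A = 14
ES_B = 0; EF_B = 5
ES_C = max(EF_A=14, EF_B=5) = 14; EF_C = 14+11 = 25
ES_D = max(EF_A=14, EF_B=5) = 14; EF_D = 14+12 = 26
ES_E = max(EF_A=14, EF_B=5) = 14; EF_E = 14+10 = 24
ES_F = 26; EF_F = 26+10 = 36
ES_G = max(EF_B=5, EF_D=26) = 26; EF_G = 26+6 = 32
ES_H = max(EF_C=25, EF_E=24, EF_F=36, EF_G=32) = 36; EF_H = 36+9 = 45
Expected project duration μ = 45 days. Critical path: A → D → F → H.

Variance along critical path = 5.444 + 1.778 + 0.444 + 1.000 = 8.667; σ = 2.944 days.
D = μ + z·σ = 45 + 0.842·2.944 = 47.5 days

47.5 days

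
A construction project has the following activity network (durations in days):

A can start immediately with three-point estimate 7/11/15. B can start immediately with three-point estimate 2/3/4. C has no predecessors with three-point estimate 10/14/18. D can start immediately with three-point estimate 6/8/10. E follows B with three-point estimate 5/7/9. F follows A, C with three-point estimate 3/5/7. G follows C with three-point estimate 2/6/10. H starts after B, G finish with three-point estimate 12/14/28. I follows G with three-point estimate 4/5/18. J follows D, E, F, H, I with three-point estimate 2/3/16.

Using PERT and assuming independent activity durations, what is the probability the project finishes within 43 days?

0.691

te_A = (7 + 4·11 + 15)/6 = 66/6 = 11; σ²_A = ((15−7)/6)² = 1.778
te_B = (2 + 4·3 + 4)/6 = 18/6 = 3; σ²_B = ((4−2)/6)² = 0.111
te_C = (10 + 4·14 + 18)/6 = 84/6 = 14; σ²_C = ((18−10)/6)² = 1.778
te_D = (6 + 4·8 + 10)/6 = 48/6 = 8; σ²_D = ((10−6)/6)² = 0.444
te_E = (5 + 4·7 + 9)/6 = 42/6 = 7; σ²_E = ((9−5)/6)² = 0.444
te_F = (3 + 4·5 + 7)/6 = 30/6 = 5; σ²_F = ((7−3)/6)² = 0.444
te_G = (2 + 4·6 + 10)/6 = 36/6 = 6; σ²_G = ((10−2)/6)² = 1.778
te_H = (12 + 4·14 + 28)/6 = 96/6 = 16; σ²_H = ((28−12)/6)² = 7.111
te_I = (4 + 4·5 + 18)/6 = 42/6 = 7; σ²_I = ((18−4)/6)² = 5.444
te_J = (2 + 4·3 + 16)/6 = 30/6 = 5; σ²_J = ((16−2)/6)² = 5.444

Forward pass:
ES_A = 0; EF_A = 11
ES_B = 0; EF_B = 3
ES_C = 0; EF_C = 14
ES_D = 0; EF_D = 8
ES_E = 3; EF_E = 3+7 = 10
ES_F = max(EF_A=11, EF_C=14) = 14; EF_F = 14+5 = 19
ES_G = 14; EF_G = 14+6 = 20
ES_H = max(EF_B=3, EF_G=20) = 20; EF_H = 20+16 = 36
ES_I = 20; EF_I = 20+7 = 27
ES_J = max(EF_D=8, EF_E=10, EF_F=19, EF_H=36, EF_I=27) = 36; EF_J = 36+5 = 41
Expected project duration μ = 41 days. Critical path: C → G → H → J.

Variance along critical path = 1.778 + 1.778 + 7.111 + 5.444 = 16.111; σ = √16.111 = 4.014 days.
Z = (43 − 41) / 4.014 = 0.498
P(T ≤ 43) = Φ(0.498) ≈ 0.691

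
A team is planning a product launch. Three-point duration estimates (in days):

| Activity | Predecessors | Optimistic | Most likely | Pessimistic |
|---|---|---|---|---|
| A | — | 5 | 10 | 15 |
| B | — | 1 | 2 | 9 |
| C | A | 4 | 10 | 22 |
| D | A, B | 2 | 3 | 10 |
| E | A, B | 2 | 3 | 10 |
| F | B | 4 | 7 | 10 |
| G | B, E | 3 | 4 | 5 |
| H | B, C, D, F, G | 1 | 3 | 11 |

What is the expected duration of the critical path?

25 days

te_A = (5 + 4·10 + 15)/6 = 60/6 = 10
te_B = (1 + 4·2 + 9)/6 = 18/6 = 3
te_C = (4 + 4·10 + 22)/6 = 66/6 = 11
te_D = (2 + 4·3 + 10)/6 = 24/6 = 4
te_E = (2 + 4·3 + 10)/6 = 24/6 = 4
te_F = (4 + 4·7 + 10)/6 = 42/6 = 7
te_G = (3 + 4·4 + 5)/6 = 24/6 = 4
te_H = (1 + 4·3 + 11)/6 = 24/6 = 4

Forward pass:
ES_A = 0; EF_A = 10
ES_B = 0; EF_B = 3
ES_C = 10; EF_C = 10+11 = 21
ES_D = max(EF_A=10, EF_B=3) = 10; EF_D = 10+4 = 14
ES_E = max(EF_A=10, EF_B=3) = 10; EF_E = 10+4 = 14
ES_F = 3; EF_F = 3+7 = 10
ES_G = max(EF_B=3, EF_E=14) = 14; EF_G = 14+4 = 18
ES_H = max(EF_B=3, EF_C=21, EF_D=14, EF_F=10, EF_G=18) = 21; EF_H = 21+4 = 25
Expected project duration μ = 25 days. Critical path: A → C → H.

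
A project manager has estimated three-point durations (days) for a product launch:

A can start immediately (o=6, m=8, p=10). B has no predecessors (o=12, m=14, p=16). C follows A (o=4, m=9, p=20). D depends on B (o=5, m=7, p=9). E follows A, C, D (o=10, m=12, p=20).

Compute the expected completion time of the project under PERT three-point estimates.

te_A = (6 + 4·8 + 10)/6 = 48/6 = 8
te_B = (12 + 4·14 + 16)/6 = 84/6 = 14
te_C = (4 + 4·9 + 20)/6 = 60/6 = 10
te_D = (5 + 4·7 + 9)/6 = 42/6 = 7
te_E = (10 + 4·12 + 20)/6 = 78/6 = 13

Forward pass:
ES_A = 0; EF_A = 8
ES_B = 0; EF_B = 14
ES_C = 8; EF_C = 8+10 = 18
ES_D = 14; EF_D = 14+7 = 21
ES_E = max(EF_A=8, EF_C=18, EF_D=21) = 21; EF_E = 21+13 = 34
Expected project duration μ = 34 days. Critical path: B → D → E.

34 days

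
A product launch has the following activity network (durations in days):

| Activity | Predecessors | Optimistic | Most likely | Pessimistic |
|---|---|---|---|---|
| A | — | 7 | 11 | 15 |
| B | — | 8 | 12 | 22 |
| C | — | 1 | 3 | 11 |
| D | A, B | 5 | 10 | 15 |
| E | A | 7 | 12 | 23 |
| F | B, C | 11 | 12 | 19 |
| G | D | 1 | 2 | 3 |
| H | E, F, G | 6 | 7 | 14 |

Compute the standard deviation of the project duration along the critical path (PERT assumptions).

3.00 days

te_A = (7 + 4·11 + 15)/6 = 66/6 = 11; σ²_A = ((15−7)/6)² = 1.778
te_B = (8 + 4·12 + 22)/6 = 78/6 = 13; σ²_B = ((22−8)/6)² = 5.444
te_C = (1 + 4·3 + 11)/6 = 24/6 = 4; σ²_C = ((11−1)/6)² = 2.778
te_D = (5 + 4·10 + 15)/6 = 60/6 = 10; σ²_D = ((15−5)/6)² = 2.778
te_E = (7 + 4·12 + 23)/6 = 78/6 = 13; σ²_E = ((23−7)/6)² = 7.111
te_F = (11 + 4·12 + 19)/6 = 78/6 = 13; σ²_F = ((19−11)/6)² = 1.778
te_G = (1 + 4·2 + 3)/6 = 12/6 = 2; σ²_G = ((3−1)/6)² = 0.111
te_H = (6 + 4·7 + 14)/6 = 48/6 = 8; σ²_H = ((14−6)/6)² = 1.778

Forward pass:
ES_A = 0; EF_A = 11
ES_B = 0; EF_B = 13
ES_C = 0; EF_C = 4
ES_D = max(EF_A=11, EF_B=13) = 13; EF_D = 13+10 = 23
ES_E = 11; EF_E = 11+13 = 24
ES_F = max(EF_B=13, EF_C=4) = 13; EF_F = 13+13 = 26
ES_G = 23; EF_G = 23+2 = 25
ES_H = max(EF_E=24, EF_F=26, EF_G=25) = 26; EF_H = 26+8 = 34
Expected project duration μ = 34 days. Critical path: B → F → H.

Variance along critical path = 5.444 + 1.778 + 1.778 = 9.000
σ = √9.000 = 3.000 days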